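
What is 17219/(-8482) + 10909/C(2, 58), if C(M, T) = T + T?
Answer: 45266367/491956 ≈ 92.013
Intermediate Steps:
C(M, T) = 2*T
17219/(-8482) + 10909/C(2, 58) = 17219/(-8482) + 10909/((2*58)) = 17219*(-1/8482) + 10909/116 = -17219/8482 + 10909*(1/116) = -17219/8482 + 10909/116 = 45266367/491956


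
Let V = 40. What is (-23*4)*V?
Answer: -3680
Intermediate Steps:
(-23*4)*V = -23*4*40 = -92*40 = -3680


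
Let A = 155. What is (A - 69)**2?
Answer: 7396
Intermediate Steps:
(A - 69)**2 = (155 - 69)**2 = 86**2 = 7396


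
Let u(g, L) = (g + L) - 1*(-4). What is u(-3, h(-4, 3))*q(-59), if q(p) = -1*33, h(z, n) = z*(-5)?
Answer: -693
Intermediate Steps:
h(z, n) = -5*z
u(g, L) = 4 + L + g (u(g, L) = (L + g) + 4 = 4 + L + g)
q(p) = -33
u(-3, h(-4, 3))*q(-59) = (4 - 5*(-4) - 3)*(-33) = (4 + 20 - 3)*(-33) = 21*(-33) = -693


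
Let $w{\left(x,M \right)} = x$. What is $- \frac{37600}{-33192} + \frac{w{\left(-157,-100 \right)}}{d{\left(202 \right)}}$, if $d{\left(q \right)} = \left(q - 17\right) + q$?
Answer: $\frac{43241}{59469} \approx 0.72712$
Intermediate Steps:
$d{\left(q \right)} = -17 + 2 q$ ($d{\left(q \right)} = \left(-17 + q\right) + q = -17 + 2 q$)
$- \frac{37600}{-33192} + \frac{w{\left(-157,-100 \right)}}{d{\left(202 \right)}} = - \frac{37600}{-33192} - \frac{157}{-17 + 2 \cdot 202} = \left(-37600\right) \left(- \frac{1}{33192}\right) - \frac{157}{-17 + 404} = \frac{4700}{4149} - \frac{157}{387} = \frac{43241}{59469}$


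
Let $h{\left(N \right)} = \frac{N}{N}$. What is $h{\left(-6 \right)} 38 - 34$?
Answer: $4$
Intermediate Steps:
$h{\left(N \right)} = 1$
$h{\left(-6 \right)} 38 - 34 = 1 \cdot 38 - 34 = 38 - 34 = 4$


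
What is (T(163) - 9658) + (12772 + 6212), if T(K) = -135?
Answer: 9191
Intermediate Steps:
(T(163) - 9658) + (12772 + 6212) = (-135 - 9658) + (12772 + 6212) = -9793 + 18984 = 9191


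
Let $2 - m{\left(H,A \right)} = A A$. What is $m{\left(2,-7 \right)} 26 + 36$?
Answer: $-1186$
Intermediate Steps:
$m{\left(H,A \right)} = 2 - A^{2}$ ($m{\left(H,A \right)} = 2 - A A = 2 - A^{2}$)
$m{\left(2,-7 \right)} 26 + 36 = \left(2 - \left(-7\right)^{2}\right) 26 + 36 = \left(2 - 49\right) 26 + 36 = \left(-47\right) 26 + 36 = -1222 + 36 = -1186$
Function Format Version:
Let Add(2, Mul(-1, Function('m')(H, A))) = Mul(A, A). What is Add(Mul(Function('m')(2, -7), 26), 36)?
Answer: -1186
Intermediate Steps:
Function('m')(H, A) = Add(2, Mul(-1, Pow(A, 2))) (Function('m')(H, A) = Add(2, Mul(-1, Mul(A, A))) = Add(2, Mul(-1, Pow(A, 2))))
Add(Mul(Function('m')(2, -7), 26), 36) = Add(Mul(Add(2, Mul(-1, Pow(-7, 2))), 26), 36) = Add(Mul(Add(2, Mul(-1, 49)), 26), 36) = Add(Mul(Add(2, -49), 26), 36) = Add(Mul(-47, 26), 36) = Add(-1222, 36) = -1186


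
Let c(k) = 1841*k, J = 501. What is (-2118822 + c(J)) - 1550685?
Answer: -2747166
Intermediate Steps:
(-2118822 + c(J)) - 1550685 = (-2118822 + 1841*501) - 1550685 = (-2118822 + 922341) - 1550685 = -1196481 - 1550685 = -2747166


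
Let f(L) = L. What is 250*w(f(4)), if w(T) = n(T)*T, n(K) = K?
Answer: 4000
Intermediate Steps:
w(T) = T² (w(T) = T*T = T²)
250*w(f(4)) = 250*4² = 250*16 = 4000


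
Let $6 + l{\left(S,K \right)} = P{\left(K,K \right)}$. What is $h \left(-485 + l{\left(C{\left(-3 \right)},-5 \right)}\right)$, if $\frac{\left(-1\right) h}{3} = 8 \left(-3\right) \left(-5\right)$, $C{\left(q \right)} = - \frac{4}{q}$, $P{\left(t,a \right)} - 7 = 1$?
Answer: $173880$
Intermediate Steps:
$P{\left(t,a \right)} = 8$ ($P{\left(t,a \right)} = 7 + 1 = 8$)
$l{\left(S,K \right)} = 2$ ($l{\left(S,K \right)} = -6 + 8 = 2$)
$h = -360$ ($h = - 3 \cdot 8 \left(-3\right) \left(-5\right) = - 3 \left(\left(-24\right) \left(-5\right)\right) = \left(-3\right) 120 = -360$)
$h \left(-485 + l{\left(C{\left(-3 \right)},-5 \right)}\right) = - 360 \left(-485 + 2\right) = \left(-360\right) \left(-483\right) = 173880$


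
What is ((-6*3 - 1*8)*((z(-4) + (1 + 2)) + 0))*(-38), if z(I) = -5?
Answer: -1976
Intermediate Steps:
((-6*3 - 1*8)*((z(-4) + (1 + 2)) + 0))*(-38) = ((-6*3 - 1*8)*((-5 + (1 + 2)) + 0))*(-38) = ((-18 - 8)*((-5 + 3) + 0))*(-38) = -26*(-2 + 0)*(-38) = -26*(-2)*(-38) = 52*(-38) = -1976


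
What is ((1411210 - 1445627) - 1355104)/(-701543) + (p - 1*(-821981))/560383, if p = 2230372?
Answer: 2920020827222/393132770969 ≈ 7.4276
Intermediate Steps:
((1411210 - 1445627) - 1355104)/(-701543) + (p - 1*(-821981))/560383 = ((1411210 - 1445627) - 1355104)/(-701543) + (2230372 - 1*(-821981))/560383 = (-34417 - 1355104)*(-1/701543) + (2230372 + 821981)*(1/560383) = -1389521*(-1/701543) + 3052353*(1/560383) = 1389521/701543 + 3052353/560383 = 2920020827222/393132770969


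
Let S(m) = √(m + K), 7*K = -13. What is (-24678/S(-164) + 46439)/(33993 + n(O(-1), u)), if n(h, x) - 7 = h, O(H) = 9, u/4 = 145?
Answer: 46439/34009 + 2742*I*√903/1462387 ≈ 1.3655 + 0.056344*I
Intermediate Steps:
K = -13/7 (K = (⅐)*(-13) = -13/7 ≈ -1.8571)
u = 580 (u = 4*145 = 580)
S(m) = √(-13/7 + m) (S(m) = √(m - 13/7) = √(-13/7 + m))
n(h, x) = 7 + h
(-24678/S(-164) + 46439)/(33993 + n(O(-1), u)) = (-24678*7/√(-91 + 49*(-164)) + 46439)/(33993 + (7 + 9)) = (-24678*7/√(-91 - 8036) + 46439)/(33993 + 16) = (-24678*(-I*√903/387) + 46439)/34009 = (-24678*(-I*√903/387) + 46439)*(1/34009) = (-(-2742)*I*√903/43 + 46439)*(1/34009) = (2742*I*√903/43 + 46439)*(1/34009) = (46439 + 2742*I*√903/43)*(1/34009) = 46439/34009 + 2742*I*√903/1462387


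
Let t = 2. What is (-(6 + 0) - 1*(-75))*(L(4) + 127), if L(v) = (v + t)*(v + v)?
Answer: 12075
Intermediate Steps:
L(v) = 2*v*(2 + v) (L(v) = (v + 2)*(v + v) = (2 + v)*(2*v) = 2*v*(2 + v))
(-(6 + 0) - 1*(-75))*(L(4) + 127) = (-(6 + 0) - 1*(-75))*(2*4*(2 + 4) + 127) = (-1*6 + 75)*(2*4*6 + 127) = (-6 + 75)*(48 + 127) = 69*175 = 12075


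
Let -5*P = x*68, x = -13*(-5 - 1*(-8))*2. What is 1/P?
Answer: 5/5304 ≈ 0.00094268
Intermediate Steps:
x = -78 (x = -13*(-5 + 8)*2 = -13*3*2 = -39*2 = -78)
P = 5304/5 (P = -(-78)*68/5 = -⅕*(-5304) = 5304/5 ≈ 1060.8)
1/P = 1/(5304/5) = 5/5304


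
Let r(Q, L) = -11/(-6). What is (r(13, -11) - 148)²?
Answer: 769129/36 ≈ 21365.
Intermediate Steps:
r(Q, L) = 11/6 (r(Q, L) = -11*(-⅙) = 11/6)
(r(13, -11) - 148)² = (11/6 - 148)² = (-877/6)² = 769129/36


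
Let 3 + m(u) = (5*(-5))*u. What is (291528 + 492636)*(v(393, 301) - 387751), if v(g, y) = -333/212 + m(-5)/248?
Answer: -499572586325142/1643 ≈ -3.0406e+11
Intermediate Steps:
m(u) = -3 - 25*u (m(u) = -3 + (5*(-5))*u = -3 - 25*u)
v(g, y) = -3545/3286 (v(g, y) = -333/212 + (-3 - 25*(-5))/248 = -333*1/212 + (-3 + 125)*(1/248) = -333/212 + 122*(1/248) = -333/212 + 61/124 = -3545/3286)
(291528 + 492636)*(v(393, 301) - 387751) = (291528 + 492636)*(-3545/3286 - 387751) = 784164*(-1274153331/3286) = -499572586325142/1643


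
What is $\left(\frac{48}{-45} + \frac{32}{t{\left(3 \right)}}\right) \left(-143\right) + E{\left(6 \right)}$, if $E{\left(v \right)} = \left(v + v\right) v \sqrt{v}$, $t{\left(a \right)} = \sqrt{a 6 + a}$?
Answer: $\frac{2288}{15} + 72 \sqrt{6} - \frac{4576 \sqrt{21}}{21} \approx -669.67$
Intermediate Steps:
$t{\left(a \right)} = \sqrt{7} \sqrt{a}$ ($t{\left(a \right)} = \sqrt{6 a + a} = \sqrt{7 a} = \sqrt{7} \sqrt{a}$)
$E{\left(v \right)} = 2 v^{\frac{5}{2}}$ ($E{\left(v \right)} = 2 v v \sqrt{v} = 2 v^{2} \sqrt{v} = 2 v^{\frac{5}{2}}$)
$\left(\frac{48}{-45} + \frac{32}{t{\left(3 \right)}}\right) \left(-143\right) + E{\left(6 \right)} = \left(\frac{48}{-45} + \frac{32}{\sqrt{7} \sqrt{3}}\right) \left(-143\right) + 2 \cdot 6^{\frac{5}{2}} = \left(48 \left(- \frac{1}{45}\right) + \frac{32}{\sqrt{21}}\right) \left(-143\right) + 2 \cdot 36 \sqrt{6} = \left(- \frac{16}{15} + 32 \frac{\sqrt{21}}{21}\right) \left(-143\right) + 72 \sqrt{6} = \left(- \frac{16}{15} + \frac{32 \sqrt{21}}{21}\right) \left(-143\right) + 72 \sqrt{6} = \left(\frac{2288}{15} - \frac{4576 \sqrt{21}}{21}\right) + 72 \sqrt{6} = \frac{2288}{15} + 72 \sqrt{6} - \frac{4576 \sqrt{21}}{21}$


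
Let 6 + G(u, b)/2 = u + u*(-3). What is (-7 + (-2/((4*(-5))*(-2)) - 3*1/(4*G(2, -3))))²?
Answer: 314721/6400 ≈ 49.175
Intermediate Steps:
G(u, b) = -12 - 4*u (G(u, b) = -12 + 2*(u + u*(-3)) = -12 + 2*(u - 3*u) = -12 + 2*(-2*u) = -12 - 4*u)
(-7 + (-2/((4*(-5))*(-2)) - 3*1/(4*G(2, -3))))² = (-7 + (-2/((4*(-5))*(-2)) - 3*1/(4*(-12 - 4*2))))² = (-7 + (-2/((-20*(-2))) - 3*1/(4*(-12 - 8))))² = (-7 + (-2/40 - 3/(4*(-20))))² = (-7 + (-2*1/40 - 3/(-80)))² = (-7 + (-1/20 - 3*(-1/80)))² = (-7 + (-1/20 + 3/80))² = (-7 - 1/80)² = (-561/80)² = 314721/6400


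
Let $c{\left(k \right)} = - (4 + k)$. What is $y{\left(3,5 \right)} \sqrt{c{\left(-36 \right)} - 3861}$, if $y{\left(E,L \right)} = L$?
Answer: $5 i \sqrt{3829} \approx 309.39 i$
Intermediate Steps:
$c{\left(k \right)} = -4 - k$
$y{\left(3,5 \right)} \sqrt{c{\left(-36 \right)} - 3861} = 5 \sqrt{\left(-4 - -36\right) - 3861} = 5 \sqrt{\left(-4 + 36\right) - 3861} = 5 \sqrt{32 - 3861} = 5 \sqrt{-3829} = 5 i \sqrt{3829}$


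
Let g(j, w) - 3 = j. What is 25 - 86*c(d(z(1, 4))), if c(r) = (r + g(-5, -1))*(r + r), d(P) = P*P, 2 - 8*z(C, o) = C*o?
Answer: 2933/64 ≈ 45.828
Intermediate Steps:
z(C, o) = 1/4 - C*o/8
g(j, w) = 3 + j
d(P) = P**2
c(r) = 2*r*(-2 + r) (c(r) = (r + (3 - 5))*(r + r) = (r - 2)*(2*r) = (-2 + r)*(2*r) = 2*r*(-2 + r))
25 - 86*c(d(z(1, 4))) = 25 - 172*(1/4 - 1/8*1*4)**2*(-2 + (1/4 - 1/8*1*4)**2) = 25 - 172*(1/4 - 1/2)**2*(-2 + (1/4 - 1/2)**2) = 25 - 172*(-1/4)**2*(-2 + (-1/4)**2) = 25 - 172*(-2 + 1/16)/16 = 25 - 172*(-31)/(16*16) = 25 - 86*(-31/128) = 25 + 1333/64 = 2933/64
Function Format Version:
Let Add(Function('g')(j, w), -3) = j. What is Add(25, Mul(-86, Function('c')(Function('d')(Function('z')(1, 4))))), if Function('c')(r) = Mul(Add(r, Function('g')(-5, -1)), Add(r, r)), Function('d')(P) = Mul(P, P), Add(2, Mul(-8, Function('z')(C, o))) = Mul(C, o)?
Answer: Rational(2933, 64) ≈ 45.828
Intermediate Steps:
Function('z')(C, o) = Add(Rational(1, 4), Mul(Rational(-1, 8), C, o)) (Function('z')(C, o) = Add(Rational(1, 4), Mul(Rational(-1, 8), Mul(C, o))) = Add(Rational(1, 4), Mul(Rational(-1, 8), C, o)))
Function('g')(j, w) = Add(3, j)
Function('d')(P) = Pow(P, 2)
Function('c')(r) = Mul(2, r, Add(-2, r)) (Function('c')(r) = Mul(Add(r, Add(3, -5)), Add(r, r)) = Mul(Add(r, -2), Mul(2, r)) = Mul(Add(-2, r), Mul(2, r)) = Mul(2, r, Add(-2, r)))
Add(25, Mul(-86, Function('c')(Function('d')(Function('z')(1, 4))))) = Add(25, Mul(-86, Mul(2, Pow(Add(Rational(1, 4), Mul(Rational(-1, 8), 1, 4)), 2), Add(-2, Pow(Add(Rational(1, 4), Mul(Rational(-1, 8), 1, 4)), 2))))) = Add(25, Mul(-86, Mul(2, Pow(Add(Rational(1, 4), Rational(-1, 2)), 2), Add(-2, Pow(Add(Rational(1, 4), Rational(-1, 2)), 2))))) = Add(25, Mul(-86, Mul(2, Pow(Rational(-1, 4), 2), Add(-2, Pow(Rational(-1, 4), 2))))) = Add(25, Mul(-86, Mul(2, Rational(1, 16), Add(-2, Rational(1, 16))))) = Add(25, Mul(-86, Mul(2, Rational(1, 16), Rational(-31, 16)))) = Add(25, Mul(-86, Rational(-31, 128))) = Add(25, Rational(1333, 64)) = Rational(2933, 64)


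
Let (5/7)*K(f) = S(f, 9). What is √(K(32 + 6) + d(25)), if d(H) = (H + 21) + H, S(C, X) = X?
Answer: √2090/5 ≈ 9.1433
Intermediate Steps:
K(f) = 63/5 (K(f) = (7/5)*9 = 63/5)
d(H) = 21 + 2*H (d(H) = (21 + H) + H = 21 + 2*H)
√(K(32 + 6) + d(25)) = √(63/5 + (21 + 2*25)) = √(63/5 + (21 + 50)) = √(63/5 + 71) = √(418/5) = √2090/5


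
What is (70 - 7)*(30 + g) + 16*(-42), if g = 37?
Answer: 3549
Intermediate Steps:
(70 - 7)*(30 + g) + 16*(-42) = (70 - 7)*(30 + 37) + 16*(-42) = 63*67 - 672 = 4221 - 672 = 3549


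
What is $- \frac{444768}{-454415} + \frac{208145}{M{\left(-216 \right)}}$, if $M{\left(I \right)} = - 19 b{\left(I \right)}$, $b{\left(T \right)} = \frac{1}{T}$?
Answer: $\frac{1075273570968}{454415} \approx 2.3663 \cdot 10^{6}$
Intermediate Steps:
$M{\left(I \right)} = - \frac{19}{I}$
$- \frac{444768}{-454415} + \frac{208145}{M{\left(-216 \right)}} = - \frac{444768}{-454415} + \frac{208145}{\left(-19\right) \frac{1}{-216}} = \left(-444768\right) \left(- \frac{1}{454415}\right) + \frac{208145}{\left(-19\right) \left(- \frac{1}{216}\right)} = \frac{444768}{454415} + \frac{208145}{\frac{19}{216}} = \frac{444768}{454415} + 208145 \cdot \frac{216}{19} = \frac{444768}{454415} + 2366280 = \frac{1075273570968}{454415}$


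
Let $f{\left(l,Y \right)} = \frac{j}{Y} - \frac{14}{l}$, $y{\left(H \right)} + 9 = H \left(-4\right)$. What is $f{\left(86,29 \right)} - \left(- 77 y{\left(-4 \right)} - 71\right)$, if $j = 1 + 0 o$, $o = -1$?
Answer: $\frac{760510}{1247} \approx 609.87$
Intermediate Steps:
$y{\left(H \right)} = -9 - 4 H$ ($y{\left(H \right)} = -9 + H \left(-4\right) = -9 - 4 H$)
$j = 1$ ($j = 1 + 0 \left(-1\right) = 1 + 0 = 1$)
$f{\left(l,Y \right)} = \frac{1}{Y} - \frac{14}{l}$ ($f{\left(l,Y \right)} = 1 \frac{1}{Y} - \frac{14}{l} = \frac{1}{Y} - \frac{14}{l}$)
$f{\left(86,29 \right)} - \left(- 77 y{\left(-4 \right)} - 71\right) = \left(\frac{1}{29} - \frac{14}{86}\right) - \left(- 77 \left(-9 - -16\right) - 71\right) = \left(\frac{1}{29} - \frac{7}{43}\right) - \left(- 77 \left(-9 + 16\right) - 71\right) = \left(\frac{1}{29} - \frac{7}{43}\right) - \left(\left(-77\right) 7 - 71\right) = - \frac{160}{1247} - \left(-539 - 71\right) = - \frac{160}{1247} - -610 = - \frac{160}{1247} + 610 = \frac{760510}{1247}$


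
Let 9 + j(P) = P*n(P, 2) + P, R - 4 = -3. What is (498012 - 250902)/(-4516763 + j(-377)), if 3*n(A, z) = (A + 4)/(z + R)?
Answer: -222399/4051372 ≈ -0.054895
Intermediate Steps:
R = 1 (R = 4 - 3 = 1)
n(A, z) = (4 + A)/(3*(1 + z)) (n(A, z) = ((A + 4)/(z + 1))/3 = ((4 + A)/(1 + z))/3 = (4 + A)/(3*(1 + z)))
j(P) = -9 + P + P*(4/9 + P/9) (j(P) = -9 + (P*((4 + P)/(3*(1 + 2))) + P) = -9 + (P*((⅓)*(4 + P)/3) + P) = -9 + (P*((⅓)*(⅓)*(4 + P)) + P) = -9 + (P*(4/9 + P/9) + P) = -9 + (P + P*(4/9 + P/9)) = -9 + P + P*(4/9 + P/9))
(498012 - 250902)/(-4516763 + j(-377)) = (498012 - 250902)/(-4516763 + (-9 + (⅑)*(-377)² + (13/9)*(-377))) = 247110/(-4516763 + (-9 + (⅑)*142129 - 4901/9)) = 247110/(-4516763 + (-9 + 142129/9 - 4901/9)) = 247110/(-4516763 + 137147/9) = 247110/(-40513720/9) = 247110*(-9/40513720) = -222399/4051372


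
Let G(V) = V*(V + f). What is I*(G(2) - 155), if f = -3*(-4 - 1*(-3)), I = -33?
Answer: 4785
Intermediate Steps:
f = 3 (f = -3*(-4 + 3) = -3*(-1) = 3)
G(V) = V*(3 + V) (G(V) = V*(V + 3) = V*(3 + V))
I*(G(2) - 155) = -33*(2*(3 + 2) - 155) = -33*(2*5 - 155) = -33*(10 - 155) = -33*(-145) = 4785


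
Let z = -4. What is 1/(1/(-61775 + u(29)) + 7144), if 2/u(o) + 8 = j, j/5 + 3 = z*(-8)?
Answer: 8463173/60460907775 ≈ 0.00013998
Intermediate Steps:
j = 145 (j = -15 + 5*(-4*(-8)) = -15 + 5*32 = -15 + 160 = 145)
u(o) = 2/137 (u(o) = 2/(-8 + 145) = 2/137)
1/(1/(-61775 + u(29)) + 7144) = 1/(1/(-61775 + 2/137) + 7144) = 1/(1/(-8463173/137) + 7144) = 1/(-137/8463173 + 7144) = 1/(60460907775/8463173) = 8463173/60460907775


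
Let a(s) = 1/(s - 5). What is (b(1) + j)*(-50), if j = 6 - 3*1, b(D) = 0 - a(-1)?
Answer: -475/3 ≈ -158.33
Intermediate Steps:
a(s) = 1/(-5 + s)
b(D) = ⅙ (b(D) = 0 - 1/(-5 - 1) = 0 - 1/(-6) = 0 - 1*(-⅙) = 0 + ⅙ = ⅙)
j = 3 (j = 6 - 3 = 3)
(b(1) + j)*(-50) = (⅙ + 3)*(-50) = (19/6)*(-50) = -475/3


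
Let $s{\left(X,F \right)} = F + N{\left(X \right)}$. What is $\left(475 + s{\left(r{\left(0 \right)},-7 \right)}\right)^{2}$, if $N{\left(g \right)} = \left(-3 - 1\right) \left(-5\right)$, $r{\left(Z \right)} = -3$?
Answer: $238144$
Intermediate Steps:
$N{\left(g \right)} = 20$ ($N{\left(g \right)} = \left(-4\right) \left(-5\right) = 20$)
$s{\left(X,F \right)} = 20 + F$ ($s{\left(X,F \right)} = F + 20 = 20 + F$)
$\left(475 + s{\left(r{\left(0 \right)},-7 \right)}\right)^{2} = \left(475 + \left(20 - 7\right)\right)^{2} = \left(475 + 13\right)^{2} = 488^{2} = 238144$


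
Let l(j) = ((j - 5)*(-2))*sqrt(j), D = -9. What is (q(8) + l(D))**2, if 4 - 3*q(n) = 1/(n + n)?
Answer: -1805895/256 + 441*I/2 ≈ -7054.3 + 220.5*I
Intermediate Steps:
l(j) = sqrt(j)*(10 - 2*j) (l(j) = ((-5 + j)*(-2))*sqrt(j) = (10 - 2*j)*sqrt(j) = sqrt(j)*(10 - 2*j))
q(n) = 4/3 - 1/(6*n) (q(n) = 4/3 - 1/(3*(n + n)) = 4/3 - 1/(2*n)/3 = 4/3 - 1/(6*n))
(q(8) + l(D))**2 = ((1/6)*(-1 + 8*8)/8 + 2*sqrt(-9)*(5 - 1*(-9)))**2 = ((1/6)*(1/8)*(-1 + 64) + 2*(3*I)*(5 + 9))**2 = ((1/6)*(1/8)*63 + 2*(3*I)*14)**2 = (21/16 + 84*I)**2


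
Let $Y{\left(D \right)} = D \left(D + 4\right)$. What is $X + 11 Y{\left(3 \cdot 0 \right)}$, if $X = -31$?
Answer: $-31$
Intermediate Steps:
$Y{\left(D \right)} = D \left(4 + D\right)$
$X + 11 Y{\left(3 \cdot 0 \right)} = -31 + 11 \cdot 3 \cdot 0 \left(4 + 3 \cdot 0\right) = -31 + 11 \cdot 0 \left(4 + 0\right) = -31 + 11 \cdot 0 \cdot 4 = -31 + 11 \cdot 0 = -31 + 0 = -31$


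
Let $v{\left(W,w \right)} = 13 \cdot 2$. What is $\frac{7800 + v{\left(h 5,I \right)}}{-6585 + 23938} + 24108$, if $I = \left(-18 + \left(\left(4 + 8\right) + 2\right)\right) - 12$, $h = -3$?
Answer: $\frac{59764850}{2479} \approx 24108.0$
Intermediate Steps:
$I = -16$ ($I = \left(-18 + \left(12 + 2\right)\right) - 12 = \left(-18 + 14\right) - 12 = -4 - 12 = -16$)
$v{\left(W,w \right)} = 26$
$\frac{7800 + v{\left(h 5,I \right)}}{-6585 + 23938} + 24108 = \frac{7800 + 26}{-6585 + 23938} + 24108 = \frac{7826}{17353} + 24108 = 7826 \cdot \frac{1}{17353} + 24108 = \frac{1118}{2479} + 24108 = \frac{59764850}{2479}$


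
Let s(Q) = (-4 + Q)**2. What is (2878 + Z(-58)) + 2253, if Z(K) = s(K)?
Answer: 8975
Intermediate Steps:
Z(K) = (-4 + K)**2
(2878 + Z(-58)) + 2253 = (2878 + (-4 - 58)**2) + 2253 = (2878 + (-62)**2) + 2253 = (2878 + 3844) + 2253 = 6722 + 2253 = 8975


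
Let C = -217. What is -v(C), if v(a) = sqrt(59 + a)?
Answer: -I*sqrt(158) ≈ -12.57*I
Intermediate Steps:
-v(C) = -sqrt(59 - 217) = -sqrt(-158) = -I*sqrt(158)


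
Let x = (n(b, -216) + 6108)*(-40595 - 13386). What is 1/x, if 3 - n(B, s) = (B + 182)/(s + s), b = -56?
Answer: -24/7917447251 ≈ -3.0313e-9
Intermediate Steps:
n(B, s) = 3 - (182 + B)/(2*s) (n(B, s) = 3 - (B + 182)/(s + s) = 3 - (182 + B)/(2*s))
x = -7917447251/24 (x = ((½)*(-182 - 1*(-56) + 6*(-216))/(-216) + 6108)*(-40595 - 13386) = ((½)*(-1/216)*(-182 + 56 - 1296) + 6108)*(-53981) = ((½)*(-1/216)*(-1422) + 6108)*(-53981) = (79/24 + 6108)*(-53981) = (146671/24)*(-53981) = -7917447251/24 ≈ -3.2989e+8)
1/x = 1/(-7917447251/24) = -24/7917447251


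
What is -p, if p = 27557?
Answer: -27557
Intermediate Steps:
-p = -1*27557 = -27557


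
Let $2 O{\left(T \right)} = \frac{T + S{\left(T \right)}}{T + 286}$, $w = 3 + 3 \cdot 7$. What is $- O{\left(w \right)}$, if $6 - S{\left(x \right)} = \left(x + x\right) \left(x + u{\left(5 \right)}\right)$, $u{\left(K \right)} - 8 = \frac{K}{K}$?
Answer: $\frac{777}{310} \approx 2.5065$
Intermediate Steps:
$u{\left(K \right)} = 9$ ($u{\left(K \right)} = 8 + \frac{K}{K} = 8 + 1 = 9$)
$w = 24$ ($w = 3 + 21 = 24$)
$S{\left(x \right)} = 6 - 2 x \left(9 + x\right)$ ($S{\left(x \right)} = 6 - \left(x + x\right) \left(x + 9\right) = 6 - 2 x \left(9 + x\right)$)
$O{\left(T \right)} = \frac{6 - 17 T - 2 T^{2}}{2 \left(286 + T\right)}$ ($O{\left(T \right)} = \frac{\left(T - \left(-6 + 2 T^{2} + 18 T\right)\right) \frac{1}{T + 286}}{2} = \frac{\left(6 - 17 T - 2 T^{2}\right) \frac{1}{286 + T}}{2} = \frac{\frac{1}{286 + T} \left(6 - 17 T - 2 T^{2}\right)}{2} = \frac{6 - 17 T - 2 T^{2}}{2 \left(286 + T\right)}$)
$- O{\left(w \right)} = - \frac{3 - 24^{2} - 204}{286 + 24} = - \frac{3 - 576 - 204}{310} = - \frac{-777}{310} = \left(-1\right) \left(- \frac{777}{310}\right) = \frac{777}{310}$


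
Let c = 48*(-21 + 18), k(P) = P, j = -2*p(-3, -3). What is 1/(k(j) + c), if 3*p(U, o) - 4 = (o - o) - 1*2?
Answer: -3/436 ≈ -0.0068807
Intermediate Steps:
p(U, o) = ⅔ (p(U, o) = 4/3 + ((o - o) - 1*2)/3 = 4/3 + (0 - 2)/3 = 4/3 + (⅓)*(-2) = 4/3 - ⅔ = ⅔)
j = -4/3 (j = -2*⅔ = -4/3 ≈ -1.3333)
c = -144 (c = 48*(-3) = -144)
1/(k(j) + c) = 1/(-4/3 - 144) = 1/(-436/3) = -3/436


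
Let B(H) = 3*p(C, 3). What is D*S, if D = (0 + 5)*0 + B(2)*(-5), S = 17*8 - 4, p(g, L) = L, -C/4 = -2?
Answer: -5940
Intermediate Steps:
C = 8 (C = -4*(-2) = 8)
B(H) = 9 (B(H) = 3*3 = 9)
S = 132 (S = 136 - 4 = 132)
D = -45 (D = (0 + 5)*0 + 9*(-5) = 5*0 - 45 = 0 - 45 = -45)
D*S = -45*132 = -5940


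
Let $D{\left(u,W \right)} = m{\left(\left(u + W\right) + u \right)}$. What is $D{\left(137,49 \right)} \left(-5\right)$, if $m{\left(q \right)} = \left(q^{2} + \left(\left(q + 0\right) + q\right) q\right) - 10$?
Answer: $-1564885$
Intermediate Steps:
$m{\left(q \right)} = -10 + 3 q^{2}$ ($m{\left(q \right)} = \left(q^{2} + \left(q + q\right) q\right) - 10 = \left(q^{2} + 2 q q\right) - 10 = \left(q^{2} + 2 q^{2}\right) - 10 = 3 q^{2} - 10 = -10 + 3 q^{2}$)
$D{\left(u,W \right)} = -10 + 3 \left(W + 2 u\right)^{2}$ ($D{\left(u,W \right)} = -10 + 3 \left(\left(u + W\right) + u\right)^{2} = -10 + 3 \left(\left(W + u\right) + u\right)^{2} = -10 + 3 \left(W + 2 u\right)^{2}$)
$D{\left(137,49 \right)} \left(-5\right) = \left(-10 + 3 \left(49 + 2 \cdot 137\right)^{2}\right) \left(-5\right) = \left(-10 + 3 \left(49 + 274\right)^{2}\right) \left(-5\right) = \left(-10 + 3 \cdot 323^{2}\right) \left(-5\right) = \left(-10 + 3 \cdot 104329\right) \left(-5\right) = \left(-10 + 312987\right) \left(-5\right) = 312977 \left(-5\right) = -1564885$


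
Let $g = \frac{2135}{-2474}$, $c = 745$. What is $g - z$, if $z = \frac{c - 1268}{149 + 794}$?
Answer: $- \frac{719403}{2332982} \approx -0.30836$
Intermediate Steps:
$z = - \frac{523}{943}$ ($z = \frac{745 - 1268}{149 + 794} = - \frac{523}{943} \approx -0.55461$)
$g = - \frac{2135}{2474}$ ($g = 2135 \left(- \frac{1}{2474}\right) = - \frac{2135}{2474} \approx -0.86298$)
$g - z = - \frac{2135}{2474} - - \frac{523}{943} = - \frac{2135}{2474} + \frac{523}{943} = - \frac{719403}{2332982}$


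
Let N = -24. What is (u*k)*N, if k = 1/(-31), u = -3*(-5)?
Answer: 360/31 ≈ 11.613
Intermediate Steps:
u = 15
k = -1/31 (k = 1*(-1/31) = -1/31 ≈ -0.032258)
(u*k)*N = (15*(-1/31))*(-24) = -15/31*(-24) = 360/31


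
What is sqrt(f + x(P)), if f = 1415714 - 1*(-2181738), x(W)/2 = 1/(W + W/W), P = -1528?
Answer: sqrt(8388283151454)/1527 ≈ 1896.7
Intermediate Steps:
x(W) = 2/(1 + W) (x(W) = 2/(W + W/W) = 2/(W + 1) = 2/(1 + W))
f = 3597452 (f = 1415714 + 2181738 = 3597452)
sqrt(f + x(P)) = sqrt(3597452 + 2/(1 - 1528)) = sqrt(3597452 + 2/(-1527)) = sqrt(3597452 + 2*(-1/1527)) = sqrt(3597452 - 2/1527) = sqrt(5493309202/1527) = sqrt(8388283151454)/1527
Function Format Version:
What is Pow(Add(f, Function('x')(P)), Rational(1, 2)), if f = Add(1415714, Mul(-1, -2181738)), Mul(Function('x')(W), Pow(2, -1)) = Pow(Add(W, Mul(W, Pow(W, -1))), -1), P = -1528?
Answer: Mul(Rational(1, 1527), Pow(8388283151454, Rational(1, 2))) ≈ 1896.7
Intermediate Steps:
Function('x')(W) = Mul(2, Pow(Add(1, W), -1)) (Function('x')(W) = Mul(2, Pow(Add(W, Mul(W, Pow(W, -1))), -1)) = Mul(2, Pow(Add(W, 1), -1)) = Mul(2, Pow(Add(1, W), -1)))
f = 3597452 (f = Add(1415714, 2181738) = 3597452)
Pow(Add(f, Function('x')(P)), Rational(1, 2)) = Pow(Add(3597452, Mul(2, Pow(Add(1, -1528), -1))), Rational(1, 2)) = Pow(Add(3597452, Mul(2, Pow(-1527, -1))), Rational(1, 2)) = Pow(Add(3597452, Mul(2, Rational(-1, 1527))), Rational(1, 2)) = Pow(Add(3597452, Rational(-2, 1527)), Rational(1, 2)) = Pow(Rational(5493309202, 1527), Rational(1, 2)) = Mul(Rational(1, 1527), Pow(8388283151454, Rational(1, 2)))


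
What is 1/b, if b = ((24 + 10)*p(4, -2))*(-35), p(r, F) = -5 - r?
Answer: 1/10710 ≈ 9.3371e-5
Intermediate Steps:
b = 10710 (b = ((24 + 10)*(-5 - 1*4))*(-35) = (34*(-5 - 4))*(-35) = (34*(-9))*(-35) = -306*(-35) = 10710)
1/b = 1/10710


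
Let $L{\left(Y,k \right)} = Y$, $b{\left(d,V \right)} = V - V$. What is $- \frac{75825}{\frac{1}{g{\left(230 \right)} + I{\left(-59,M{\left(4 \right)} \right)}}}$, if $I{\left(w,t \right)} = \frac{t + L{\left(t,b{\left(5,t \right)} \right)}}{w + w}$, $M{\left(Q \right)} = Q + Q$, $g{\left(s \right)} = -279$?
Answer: $\frac{1248761925}{59} \approx 2.1165 \cdot 10^{7}$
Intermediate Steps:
$b{\left(d,V \right)} = 0$
$M{\left(Q \right)} = 2 Q$
$I{\left(w,t \right)} = \frac{t}{w}$ ($I{\left(w,t \right)} = \frac{t + t}{w + w} = \frac{2 t}{2 w} = 2 t \frac{1}{2 w} = \frac{t}{w}$)
$- \frac{75825}{\frac{1}{g{\left(230 \right)} + I{\left(-59,M{\left(4 \right)} \right)}}} = - \frac{75825}{\frac{1}{-279 + \frac{2 \cdot 4}{-59}}} = - \frac{75825}{\frac{1}{-279 + 8 \left(- \frac{1}{59}\right)}} = - \frac{75825}{\frac{1}{-279 - \frac{8}{59}}} = - \frac{75825}{\frac{1}{- \frac{16469}{59}}} = - \frac{75825}{- \frac{59}{16469}} = \left(-75825\right) \left(- \frac{16469}{59}\right) = \frac{1248761925}{59}$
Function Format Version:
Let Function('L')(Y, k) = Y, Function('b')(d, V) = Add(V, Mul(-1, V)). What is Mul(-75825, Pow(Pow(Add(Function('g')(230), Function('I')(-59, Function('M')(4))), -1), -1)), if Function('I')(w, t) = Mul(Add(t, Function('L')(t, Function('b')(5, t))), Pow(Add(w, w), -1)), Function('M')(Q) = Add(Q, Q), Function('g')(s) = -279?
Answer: Rational(1248761925, 59) ≈ 2.1165e+7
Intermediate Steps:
Function('b')(d, V) = 0
Function('M')(Q) = Mul(2, Q)
Function('I')(w, t) = Mul(t, Pow(w, -1)) (Function('I')(w, t) = Mul(Add(t, t), Pow(Add(w, w), -1)) = Mul(Mul(2, t), Pow(Mul(2, w), -1)) = Mul(Mul(2, t), Mul(Rational(1, 2), Pow(w, -1))) = Mul(t, Pow(w, -1)))
Mul(-75825, Pow(Pow(Add(Function('g')(230), Function('I')(-59, Function('M')(4))), -1), -1)) = Mul(-75825, Pow(Pow(Add(-279, Mul(Mul(2, 4), Pow(-59, -1))), -1), -1)) = Mul(-75825, Pow(Pow(Add(-279, Mul(8, Rational(-1, 59))), -1), -1)) = Mul(-75825, Pow(Pow(Add(-279, Rational(-8, 59)), -1), -1)) = Mul(-75825, Pow(Pow(Rational(-16469, 59), -1), -1)) = Mul(-75825, Pow(Rational(-59, 16469), -1)) = Mul(-75825, Rational(-16469, 59)) = Rational(1248761925, 59)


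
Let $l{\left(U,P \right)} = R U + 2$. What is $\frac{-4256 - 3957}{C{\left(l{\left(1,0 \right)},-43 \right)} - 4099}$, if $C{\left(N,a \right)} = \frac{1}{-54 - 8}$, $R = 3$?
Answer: $\frac{509206}{254139} \approx 2.0037$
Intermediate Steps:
$l{\left(U,P \right)} = 2 + 3 U$ ($l{\left(U,P \right)} = 3 U + 2 = 2 + 3 U$)
$C{\left(N,a \right)} = - \frac{1}{62}$ ($C{\left(N,a \right)} = \frac{1}{-62} = - \frac{1}{62}$)
$\frac{-4256 - 3957}{C{\left(l{\left(1,0 \right)},-43 \right)} - 4099} = \frac{-4256 - 3957}{- \frac{1}{62} - 4099} = - \frac{8213}{- \frac{254139}{62}} = \left(-8213\right) \left(- \frac{62}{254139}\right) = \frac{509206}{254139}$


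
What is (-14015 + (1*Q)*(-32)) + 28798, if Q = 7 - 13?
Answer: 14975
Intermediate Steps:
Q = -6
(-14015 + (1*Q)*(-32)) + 28798 = (-14015 + (1*(-6))*(-32)) + 28798 = (-14015 - 6*(-32)) + 28798 = (-14015 + 192) + 28798 = -13823 + 28798 = 14975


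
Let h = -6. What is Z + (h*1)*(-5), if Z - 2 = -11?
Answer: 21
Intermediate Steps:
Z = -9 (Z = 2 - 11 = -9)
Z + (h*1)*(-5) = -9 - 6*1*(-5) = -9 - 6*(-5) = -9 + 30 = 21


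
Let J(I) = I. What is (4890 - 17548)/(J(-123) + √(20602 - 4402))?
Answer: -518978/357 - 126580*√2/119 ≈ -2958.0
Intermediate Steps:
(4890 - 17548)/(J(-123) + √(20602 - 4402)) = (4890 - 17548)/(-123 + √(20602 - 4402)) = -12658/(-123 + √16200) = -12658/(-123 + 90*√2)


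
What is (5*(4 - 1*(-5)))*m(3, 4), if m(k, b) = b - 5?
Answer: -45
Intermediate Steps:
m(k, b) = -5 + b
(5*(4 - 1*(-5)))*m(3, 4) = (5*(4 - 1*(-5)))*(-5 + 4) = (5*(4 + 5))*(-1) = (5*9)*(-1) = 45*(-1) = -45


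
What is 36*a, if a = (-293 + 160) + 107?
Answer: -936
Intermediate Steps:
a = -26 (a = -133 + 107 = -26)
36*a = 36*(-26) = -936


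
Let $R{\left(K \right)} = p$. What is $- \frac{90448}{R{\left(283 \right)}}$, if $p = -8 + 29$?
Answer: $- \frac{90448}{21} \approx -4307.0$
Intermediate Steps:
$p = 21$
$R{\left(K \right)} = 21$
$- \frac{90448}{R{\left(283 \right)}} = - \frac{90448}{21}$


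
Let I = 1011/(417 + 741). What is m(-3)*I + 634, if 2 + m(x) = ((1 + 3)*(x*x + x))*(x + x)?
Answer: 97761/193 ≈ 506.53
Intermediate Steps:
I = 337/386 (I = 1011/1158 = 1011*(1/1158) = 337/386 ≈ 0.87306)
m(x) = -2 + 2*x*(4*x + 4*x²) (m(x) = -2 + ((1 + 3)*(x*x + x))*(x + x) = -2 + (4*(x² + x))*(2*x) = -2 + (4*(x + x²))*(2*x) = -2 + (4*x + 4*x²)*(2*x) = -2 + 2*x*(4*x + 4*x²))
m(-3)*I + 634 = (-2 + 8*(-3)² + 8*(-3)³)*(337/386) + 634 = (-2 + 8*9 + 8*(-27))*(337/386) + 634 = (-2 + 72 - 216)*(337/386) + 634 = -146*337/386 + 634 = -24601/193 + 634 = 97761/193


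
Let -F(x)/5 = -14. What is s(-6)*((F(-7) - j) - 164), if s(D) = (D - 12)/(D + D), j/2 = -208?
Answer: 483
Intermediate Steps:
j = -416 (j = 2*(-208) = -416)
F(x) = 70 (F(x) = -5*(-14) = 70)
s(D) = (-12 + D)/(2*D) (s(D) = (-12 + D)/((2*D)) = (-12 + D)*(1/(2*D)) = (-12 + D)/(2*D))
s(-6)*((F(-7) - j) - 164) = ((½)*(-12 - 6)/(-6))*((70 - 1*(-416)) - 164) = ((½)*(-⅙)*(-18))*((70 + 416) - 164) = 3*(486 - 164)/2 = (3/2)*322 = 483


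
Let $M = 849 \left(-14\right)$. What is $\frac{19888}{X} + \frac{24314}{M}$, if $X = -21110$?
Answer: $- \frac{187414327}{62728365} \approx -2.9877$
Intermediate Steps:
$M = -11886$
$\frac{19888}{X} + \frac{24314}{M} = \frac{19888}{-21110} + \frac{24314}{-11886} = 19888 \left(- \frac{1}{21110}\right) + 24314 \left(- \frac{1}{11886}\right) = - \frac{9944}{10555} - \frac{12157}{5943} = - \frac{187414327}{62728365}$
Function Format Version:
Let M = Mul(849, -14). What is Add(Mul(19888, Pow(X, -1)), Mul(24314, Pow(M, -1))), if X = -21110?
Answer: Rational(-187414327, 62728365) ≈ -2.9877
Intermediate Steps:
M = -11886
Add(Mul(19888, Pow(X, -1)), Mul(24314, Pow(M, -1))) = Add(Mul(19888, Pow(-21110, -1)), Mul(24314, Pow(-11886, -1))) = Add(Mul(19888, Rational(-1, 21110)), Mul(24314, Rational(-1, 11886))) = Add(Rational(-9944, 10555), Rational(-12157, 5943)) = Rational(-187414327, 62728365)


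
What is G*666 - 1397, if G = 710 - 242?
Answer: 310291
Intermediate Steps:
G = 468
G*666 - 1397 = 468*666 - 1397 = 311688 - 1397 = 310291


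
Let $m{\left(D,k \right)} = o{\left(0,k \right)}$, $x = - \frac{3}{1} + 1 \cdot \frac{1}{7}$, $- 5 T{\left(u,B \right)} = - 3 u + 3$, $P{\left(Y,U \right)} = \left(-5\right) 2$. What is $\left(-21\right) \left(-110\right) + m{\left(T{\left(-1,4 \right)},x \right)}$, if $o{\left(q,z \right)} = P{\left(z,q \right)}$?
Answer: $2300$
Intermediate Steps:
$P{\left(Y,U \right)} = -10$
$T{\left(u,B \right)} = - \frac{3}{5} + \frac{3 u}{5}$ ($T{\left(u,B \right)} = - \frac{- 3 u + 3}{5} = - \frac{3 - 3 u}{5} = - \frac{3}{5} + \frac{3 u}{5}$)
$o{\left(q,z \right)} = -10$
$x = - \frac{20}{7}$ ($x = \left(-3\right) 1 + 1 \cdot \frac{1}{7} = -3 + \frac{1}{7} = - \frac{20}{7} \approx -2.8571$)
$m{\left(D,k \right)} = -10$
$\left(-21\right) \left(-110\right) + m{\left(T{\left(-1,4 \right)},x \right)} = \left(-21\right) \left(-110\right) - 10 = 2310 - 10 = 2300$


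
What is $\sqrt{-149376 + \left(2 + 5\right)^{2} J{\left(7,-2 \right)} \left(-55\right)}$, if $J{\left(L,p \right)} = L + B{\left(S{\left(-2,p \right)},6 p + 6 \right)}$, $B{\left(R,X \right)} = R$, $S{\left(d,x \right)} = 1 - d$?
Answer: $i \sqrt{176326} \approx 419.91 i$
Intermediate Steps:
$J{\left(L,p \right)} = 3 + L$ ($J{\left(L,p \right)} = L + \left(1 - -2\right) = L + \left(1 + 2\right) = L + 3 = 3 + L$)
$\sqrt{-149376 + \left(2 + 5\right)^{2} J{\left(7,-2 \right)} \left(-55\right)} = \sqrt{-149376 + \left(2 + 5\right)^{2} \left(3 + 7\right) \left(-55\right)} = \sqrt{-149376 + 7^{2} \cdot 10 \left(-55\right)} = \sqrt{-149376 + 49 \cdot 10 \left(-55\right)} = \sqrt{-149376 + 490 \left(-55\right)} = \sqrt{-149376 - 26950} = \sqrt{-176326} = i \sqrt{176326}$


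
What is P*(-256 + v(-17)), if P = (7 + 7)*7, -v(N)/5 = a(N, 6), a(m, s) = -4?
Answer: -23128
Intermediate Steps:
v(N) = 20 (v(N) = -5*(-4) = 20)
P = 98 (P = 14*7 = 98)
P*(-256 + v(-17)) = 98*(-256 + 20) = 98*(-236) = -23128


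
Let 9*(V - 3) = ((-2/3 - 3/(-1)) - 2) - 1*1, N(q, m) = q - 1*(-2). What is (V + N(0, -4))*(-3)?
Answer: -133/9 ≈ -14.778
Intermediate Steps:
N(q, m) = 2 + q (N(q, m) = q + 2 = 2 + q)
V = 79/27 (V = 3 + (((-2/3 - 3/(-1)) - 2) - 1*1)/9 = 3 + (((-2*⅓ - 3*(-1)) - 2) - 1)/9 = 3 + (((-⅔ + 3) - 2) - 1)/9 = 3 + ((7/3 - 2) - 1)/9 = 3 + (⅓ - 1)/9 = 3 + (⅑)*(-⅔) = 3 - 2/27 = 79/27 ≈ 2.9259)
(V + N(0, -4))*(-3) = (79/27 + (2 + 0))*(-3) = (79/27 + 2)*(-3) = (133/27)*(-3) = -133/9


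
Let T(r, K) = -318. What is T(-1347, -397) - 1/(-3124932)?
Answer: -993728375/3124932 ≈ -318.00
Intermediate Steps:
T(-1347, -397) - 1/(-3124932) = -318 - 1/(-3124932) = -318 - 1*(-1/3124932) = -318 + 1/3124932 = -993728375/3124932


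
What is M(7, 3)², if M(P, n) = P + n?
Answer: 100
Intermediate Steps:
M(7, 3)² = (7 + 3)² = 10² = 100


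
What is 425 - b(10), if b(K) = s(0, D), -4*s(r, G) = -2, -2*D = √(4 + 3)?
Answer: 849/2 ≈ 424.50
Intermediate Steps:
D = -√7/2 (D = -√(4 + 3)/2 = -√7/2 ≈ -1.3229)
s(r, G) = ½ (s(r, G) = -¼*(-2) = ½)
b(K) = ½
425 - b(10) = 425 - 1*½ = 425 - ½ = 849/2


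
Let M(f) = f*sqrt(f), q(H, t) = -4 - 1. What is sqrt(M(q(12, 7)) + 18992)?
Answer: sqrt(18992 - 5*I*sqrt(5)) ≈ 137.81 - 0.0406*I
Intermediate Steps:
q(H, t) = -5
M(f) = f**(3/2)
sqrt(M(q(12, 7)) + 18992) = sqrt((-5)**(3/2) + 18992) = sqrt(-5*I*sqrt(5) + 18992) = sqrt(18992 - 5*I*sqrt(5))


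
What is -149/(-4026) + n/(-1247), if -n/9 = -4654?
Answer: -168447233/5020422 ≈ -33.552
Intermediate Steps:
n = 41886 (n = -9*(-4654) = 41886)
-149/(-4026) + n/(-1247) = -149/(-4026) + 41886/(-1247) = -149*(-1/4026) + 41886*(-1/1247) = 149/4026 - 41886/1247 = -168447233/5020422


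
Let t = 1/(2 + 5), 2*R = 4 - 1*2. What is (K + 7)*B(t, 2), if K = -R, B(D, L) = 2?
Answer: 12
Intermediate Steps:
R = 1 (R = (4 - 1*2)/2 = (4 - 2)/2 = (½)*2 = 1)
t = ⅐ (t = 1/7 = ⅐ ≈ 0.14286)
K = -1 (K = -1*1 = -1)
(K + 7)*B(t, 2) = (-1 + 7)*2 = 6*2 = 12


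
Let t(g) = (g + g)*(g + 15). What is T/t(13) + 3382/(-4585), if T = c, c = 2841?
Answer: 1509127/476840 ≈ 3.1648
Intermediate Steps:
T = 2841
t(g) = 2*g*(15 + g) (t(g) = (2*g)*(15 + g) = 2*g*(15 + g))
T/t(13) + 3382/(-4585) = 2841/((2*13*(15 + 13))) + 3382/(-4585) = 2841/((2*13*28)) + 3382*(-1/4585) = 2841/728 - 3382/4585 = 1509127/476840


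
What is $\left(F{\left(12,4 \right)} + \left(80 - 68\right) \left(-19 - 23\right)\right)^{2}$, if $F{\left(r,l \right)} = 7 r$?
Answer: $176400$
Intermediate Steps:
$\left(F{\left(12,4 \right)} + \left(80 - 68\right) \left(-19 - 23\right)\right)^{2} = \left(7 \cdot 12 + \left(80 - 68\right) \left(-19 - 23\right)\right)^{2} = \left(84 + 12 \left(-42\right)\right)^{2} = \left(84 - 504\right)^{2} = \left(-420\right)^{2} = 176400$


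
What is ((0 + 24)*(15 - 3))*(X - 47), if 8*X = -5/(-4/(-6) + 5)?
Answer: -230652/17 ≈ -13568.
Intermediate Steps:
X = -15/136 (X = (-5/(-4/(-6) + 5))/8 = (-5/(-4*(-⅙) + 5))/8 = (-5/(⅔ + 5))/8 = (-5/(17/3))/8 = ((3/17)*(-5))/8 = (⅛)*(-15/17) = -15/136 ≈ -0.11029)
((0 + 24)*(15 - 3))*(X - 47) = ((0 + 24)*(15 - 3))*(-15/136 - 47) = (24*12)*(-6407/136) = 288*(-6407/136) = -230652/17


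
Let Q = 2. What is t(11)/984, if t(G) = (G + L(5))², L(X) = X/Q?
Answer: 243/1312 ≈ 0.18521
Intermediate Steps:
L(X) = X/2
t(G) = (5/2 + G)² (t(G) = (G + (½)*5)² = (G + 5/2)² = (5/2 + G)²)
t(11)/984 = ((5 + 2*11)²/4)/984 = ((5 + 22)²/4)*(1/984) = ((¼)*27²)*(1/984) = ((¼)*729)*(1/984) = (729/4)*(1/984) = 243/1312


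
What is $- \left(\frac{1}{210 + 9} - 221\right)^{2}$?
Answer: $- \frac{2342366404}{47961} \approx -48839.0$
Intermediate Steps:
$- \left(\frac{1}{210 + 9} - 221\right)^{2} = - \left(\frac{1}{219} - 221\right)^{2} = - \left(- \frac{48398}{219}\right)^{2} = \left(-1\right) \frac{2342366404}{47961} = - \frac{2342366404}{47961}$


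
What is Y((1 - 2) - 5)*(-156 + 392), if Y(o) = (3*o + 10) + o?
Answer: -3304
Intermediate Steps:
Y(o) = 10 + 4*o (Y(o) = (10 + 3*o) + o = 10 + 4*o)
Y((1 - 2) - 5)*(-156 + 392) = (10 + 4*((1 - 2) - 5))*(-156 + 392) = (10 + 4*(-1 - 5))*236 = (10 + 4*(-6))*236 = (10 - 24)*236 = -14*236 = -3304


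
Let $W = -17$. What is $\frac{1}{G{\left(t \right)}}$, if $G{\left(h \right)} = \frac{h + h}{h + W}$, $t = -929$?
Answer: $\frac{473}{929} \approx 0.50915$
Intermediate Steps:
$G{\left(h \right)} = \frac{2 h}{-17 + h}$ ($G{\left(h \right)} = \frac{h + h}{h - 17} = \frac{2 h}{-17 + h}$)
$\frac{1}{G{\left(t \right)}} = \frac{1}{2 \left(-929\right) \frac{1}{-17 - 929}} = \frac{1}{2 \left(-929\right) \frac{1}{-946}} = \frac{1}{2 \left(-929\right) \left(- \frac{1}{946}\right)} = \frac{1}{\frac{929}{473}} = \frac{473}{929}$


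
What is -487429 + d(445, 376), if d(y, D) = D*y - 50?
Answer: -320159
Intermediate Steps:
d(y, D) = -50 + D*y
-487429 + d(445, 376) = -487429 + (-50 + 376*445) = -487429 + (-50 + 167320) = -487429 + 167270 = -320159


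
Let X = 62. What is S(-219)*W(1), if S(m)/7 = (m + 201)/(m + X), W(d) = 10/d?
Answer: 1260/157 ≈ 8.0255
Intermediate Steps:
S(m) = 7*(201 + m)/(62 + m) (S(m) = 7*((m + 201)/(m + 62)) = 7*((201 + m)/(62 + m)) = 7*(201 + m)/(62 + m))
S(-219)*W(1) = (7*(201 - 219)/(62 - 219))*(10/1) = (7*(-18)/(-157))*(10*1) = (7*(-1/157)*(-18))*10 = (126/157)*10 = 1260/157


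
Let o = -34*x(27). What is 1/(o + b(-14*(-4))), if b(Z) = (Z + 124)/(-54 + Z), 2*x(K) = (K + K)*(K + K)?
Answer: -1/49482 ≈ -2.0209e-5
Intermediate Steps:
x(K) = 2*K**2 (x(K) = ((K + K)*(K + K))/2 = ((2*K)*(2*K))/2 = (4*K**2)/2 = 2*K**2)
b(Z) = (124 + Z)/(-54 + Z)
o = -49572 (o = -68*27**2 = -68*729 = -34*1458 = -49572)
1/(o + b(-14*(-4))) = 1/(-49572 + (124 - 14*(-4))/(-54 - 14*(-4))) = 1/(-49572 + (124 + 56)/(-54 + 56)) = 1/(-49572 + 180/2) = 1/(-49572 + (1/2)*180) = 1/(-49572 + 90) = 1/(-49482) = -1/49482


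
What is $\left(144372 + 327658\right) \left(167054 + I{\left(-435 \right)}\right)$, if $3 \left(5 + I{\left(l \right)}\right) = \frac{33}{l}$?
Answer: $\frac{6860135095424}{87} \approx 7.8852 \cdot 10^{10}$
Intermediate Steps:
$I{\left(l \right)} = -5 + \frac{11}{l}$ ($I{\left(l \right)} = -5 + \frac{33 \frac{1}{l}}{3} = -5 + \frac{11}{l}$)
$\left(144372 + 327658\right) \left(167054 + I{\left(-435 \right)}\right) = \left(144372 + 327658\right) \left(167054 - \left(5 - \frac{11}{-435}\right)\right) = 472030 \left(167054 + \left(-5 + 11 \left(- \frac{1}{435}\right)\right)\right) = 472030 \left(167054 - \frac{2186}{435}\right) = 472030 \cdot \frac{72666304}{435} = \frac{6860135095424}{87}$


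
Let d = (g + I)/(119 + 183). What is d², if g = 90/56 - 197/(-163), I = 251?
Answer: 1341925312225/1899788075584 ≈ 0.70636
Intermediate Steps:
g = 12851/4564 (g = 90*(1/56) - 197*(-1/163) = 45/28 + 197/163 = 12851/4564 ≈ 2.8157)
d = 1158415/1378328 (d = (12851/4564 + 251)/(119 + 183) = (1158415/4564)/302 = (1158415/4564)*(1/302) = 1158415/1378328 ≈ 0.84045)
d² = (1158415/1378328)² = 1341925312225/1899788075584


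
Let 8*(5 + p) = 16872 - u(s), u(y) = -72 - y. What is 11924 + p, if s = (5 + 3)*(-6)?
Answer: 14031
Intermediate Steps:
s = -48 (s = 8*(-6) = -48)
p = 2107 (p = -5 + (16872 - (-72 - 1*(-48)))/8 = -5 + (16872 - (-72 + 48))/8 = -5 + (16872 - 1*(-24))/8 = -5 + (16872 + 24)/8 = -5 + (⅛)*16896 = -5 + 2112 = 2107)
11924 + p = 11924 + 2107 = 14031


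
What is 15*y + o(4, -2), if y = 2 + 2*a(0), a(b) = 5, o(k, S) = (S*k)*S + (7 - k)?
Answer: 199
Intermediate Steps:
o(k, S) = 7 - k + k*S**2 (o(k, S) = k*S**2 + (7 - k) = 7 - k + k*S**2)
y = 12 (y = 2 + 2*5 = 2 + 10 = 12)
15*y + o(4, -2) = 15*12 + (7 - 1*4 + 4*(-2)**2) = 180 + (7 - 4 + 4*4) = 180 + (7 - 4 + 16) = 180 + 19 = 199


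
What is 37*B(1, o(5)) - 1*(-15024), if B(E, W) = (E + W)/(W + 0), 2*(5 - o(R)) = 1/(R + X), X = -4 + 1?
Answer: 286307/19 ≈ 15069.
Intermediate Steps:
X = -3
o(R) = 5 - 1/(2*(-3 + R)) (o(R) = 5 - 1/(2*(R - 3)) = 5 - 1/(2*(-3 + R)))
B(E, W) = (E + W)/W
37*B(1, o(5)) - 1*(-15024) = 37*((1 + (-31 + 10*5)/(2*(-3 + 5)))/(((-31 + 10*5)/(2*(-3 + 5))))) - 1*(-15024) = 37*((1 + (½)*(-31 + 50)/2)/(((½)*(-31 + 50)/2))) + 15024 = 37*((1 + (½)*(½)*19)/(((½)*(½)*19))) + 15024 = 37*((1 + 19/4)/(19/4)) + 15024 = 37*((4/19)*(23/4)) + 15024 = 37*(23/19) + 15024 = 851/19 + 15024 = 286307/19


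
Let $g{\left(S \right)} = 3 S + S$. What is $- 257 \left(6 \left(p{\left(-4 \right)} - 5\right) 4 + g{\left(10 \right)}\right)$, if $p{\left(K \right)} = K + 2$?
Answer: $32896$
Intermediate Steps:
$g{\left(S \right)} = 4 S$
$p{\left(K \right)} = 2 + K$
$- 257 \left(6 \left(p{\left(-4 \right)} - 5\right) 4 + g{\left(10 \right)}\right) = - 257 \left(6 \left(\left(2 - 4\right) - 5\right) 4 + 4 \cdot 10\right) = - 257 \left(6 \left(-2 - 5\right) 4 + 40\right) = - 257 \left(6 \left(\left(-7\right) 4\right) + 40\right) = - 257 \left(6 \left(-28\right) + 40\right) = - 257 \left(-168 + 40\right) = \left(-257\right) \left(-128\right) = 32896$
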